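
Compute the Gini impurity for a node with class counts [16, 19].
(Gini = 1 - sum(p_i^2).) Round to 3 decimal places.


Total = 35. Proportions: 16/35, 19/35. sum(p_i^2) = 0.5037. Gini = 1 - 0.5037 = 0.4963, which rounds to 0.496.

0.496


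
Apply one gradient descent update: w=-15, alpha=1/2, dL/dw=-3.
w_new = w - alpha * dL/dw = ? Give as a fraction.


w_new = -15 - 1/2 * -3 = -15 - -3/2 = -27/2.

-27/2


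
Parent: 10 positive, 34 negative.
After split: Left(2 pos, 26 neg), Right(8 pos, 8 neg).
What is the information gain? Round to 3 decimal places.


H(parent) = 0.7732. H(left) = 0.3712, H(right) = 1.0000. Weighted = (28/44)*0.3712 + (16/44)*1.0000 = 0.5999. IG = 0.7732 - 0.5999 = 0.1733, which rounds to 0.173.

0.173


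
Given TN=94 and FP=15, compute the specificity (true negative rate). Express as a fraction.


Specificity = TN / (TN + FP) = 94 / 109 = 94/109.

94/109


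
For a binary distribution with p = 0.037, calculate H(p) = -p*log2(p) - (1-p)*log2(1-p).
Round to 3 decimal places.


H = -0.037*log2(0.037) - 0.963*log2(0.963) = 0.228.

0.228


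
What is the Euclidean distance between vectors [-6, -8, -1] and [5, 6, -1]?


d = sqrt(sum of squared differences). (-6-5)^2=121, (-8-6)^2=196, (-1--1)^2=0. Sum = 317.

sqrt(317)


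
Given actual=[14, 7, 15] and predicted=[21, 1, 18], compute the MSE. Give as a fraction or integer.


MSE = (1/3) * ((14-21)^2=49 + (7-1)^2=36 + (15-18)^2=9). Sum = 94. MSE = 94/3.

94/3


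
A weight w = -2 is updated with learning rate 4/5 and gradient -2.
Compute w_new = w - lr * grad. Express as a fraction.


w_new = -2 - 4/5 * -2 = -2 - -8/5 = -2/5.

-2/5


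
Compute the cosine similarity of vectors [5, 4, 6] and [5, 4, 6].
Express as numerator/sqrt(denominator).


dot = 77. |a|^2 = 77, |b|^2 = 77. cos = 77/sqrt(5929).

77/sqrt(5929)


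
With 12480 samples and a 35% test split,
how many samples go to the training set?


Test set = 12480 * 35% = 4368. Training set = 12480 - 4368 = 8112.

8112


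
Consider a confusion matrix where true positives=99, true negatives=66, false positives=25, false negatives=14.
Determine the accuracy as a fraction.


Accuracy = (TP + TN) / (TP + TN + FP + FN) = (99 + 66) / 204 = 55/68.

55/68


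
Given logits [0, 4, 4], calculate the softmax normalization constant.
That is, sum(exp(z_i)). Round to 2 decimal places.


Denom = e^0=1.0000 + e^4=54.5982 + e^4=54.5982. Sum = 110.1964, which rounds to 110.20.

110.20


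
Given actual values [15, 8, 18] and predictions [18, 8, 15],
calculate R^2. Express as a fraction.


Mean(y) = 41/3. SS_res = 18. SS_tot = 158/3. R^2 = 1 - 18/(158/3) = 52/79.

52/79


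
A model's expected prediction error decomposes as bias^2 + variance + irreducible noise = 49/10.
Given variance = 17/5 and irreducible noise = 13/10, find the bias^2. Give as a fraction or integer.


Total error = bias^2 + variance + irreducible noise. So bias^2 = 49/10 - 17/5 - 13/10 = 1/5.

1/5


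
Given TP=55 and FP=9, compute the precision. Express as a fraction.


Precision = TP / (TP + FP) = 55 / 64 = 55/64.

55/64


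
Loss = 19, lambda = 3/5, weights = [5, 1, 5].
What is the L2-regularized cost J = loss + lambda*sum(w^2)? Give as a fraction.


L2 sq norm = sum(w^2) = 51. J = 19 + 3/5 * 51 = 248/5.

248/5


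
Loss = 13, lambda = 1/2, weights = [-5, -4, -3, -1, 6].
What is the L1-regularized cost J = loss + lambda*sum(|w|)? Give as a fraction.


L1 norm = sum(|w|) = 19. J = 13 + 1/2 * 19 = 45/2.

45/2


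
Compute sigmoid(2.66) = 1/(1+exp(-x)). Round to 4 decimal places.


sigma(2.66) = 1/(1+e^(-2.66)) = 1/(1+0.069948) = 1/1.069948 = 0.9346.

0.9346


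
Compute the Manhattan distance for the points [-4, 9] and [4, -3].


d = sum of absolute differences: |-4-4|=8 + |9--3|=12 = 20.

20


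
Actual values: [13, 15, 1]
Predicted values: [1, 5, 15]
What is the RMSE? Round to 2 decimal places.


MSE = 146.6667. RMSE = sqrt(146.6667) = 12.11.

12.11


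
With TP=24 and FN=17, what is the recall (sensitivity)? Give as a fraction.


Recall = TP / (TP + FN) = 24 / 41 = 24/41.

24/41


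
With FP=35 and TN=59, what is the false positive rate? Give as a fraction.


FPR = FP / (FP + TN) = 35 / 94 = 35/94.

35/94


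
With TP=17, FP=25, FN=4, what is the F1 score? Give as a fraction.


Precision = 17/42 = 17/42. Recall = 17/21 = 17/21. F1 = 2*P*R/(P+R) = 34/63.

34/63


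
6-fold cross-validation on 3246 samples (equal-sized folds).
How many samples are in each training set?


Each validation fold has 3246/6 = 541 samples. Training set = 3246 - 541 = 2705.

2705


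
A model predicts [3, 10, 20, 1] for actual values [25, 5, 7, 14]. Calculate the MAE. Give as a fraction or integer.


MAE = (1/4) * (|25-3|=22 + |5-10|=5 + |7-20|=13 + |14-1|=13). Sum = 53. MAE = 53/4.

53/4


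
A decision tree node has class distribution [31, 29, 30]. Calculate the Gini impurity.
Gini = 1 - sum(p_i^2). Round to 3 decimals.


Total = 90. Proportions: 31/90, 29/90, 30/90. sum(p_i^2) = 0.3336. Gini = 1 - 0.3336 = 0.6664, which rounds to 0.666.

0.666


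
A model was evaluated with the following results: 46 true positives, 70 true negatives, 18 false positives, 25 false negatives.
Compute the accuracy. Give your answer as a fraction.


Accuracy = (TP + TN) / (TP + TN + FP + FN) = (46 + 70) / 159 = 116/159.

116/159


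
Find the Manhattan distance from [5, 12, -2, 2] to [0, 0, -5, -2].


d = sum of absolute differences: |5-0|=5 + |12-0|=12 + |-2--5|=3 + |2--2|=4 = 24.

24


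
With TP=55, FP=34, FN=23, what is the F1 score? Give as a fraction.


Precision = 55/89 = 55/89. Recall = 55/78 = 55/78. F1 = 2*P*R/(P+R) = 110/167.

110/167


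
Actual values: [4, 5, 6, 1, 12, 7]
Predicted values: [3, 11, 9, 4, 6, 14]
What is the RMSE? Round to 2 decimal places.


MSE = 23.3333. RMSE = sqrt(23.3333) = 4.83.

4.83


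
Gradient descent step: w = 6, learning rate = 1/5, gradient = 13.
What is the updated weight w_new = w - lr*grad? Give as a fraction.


w_new = 6 - 1/5 * 13 = 6 - 13/5 = 17/5.

17/5


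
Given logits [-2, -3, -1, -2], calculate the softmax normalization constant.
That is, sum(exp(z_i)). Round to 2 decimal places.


Denom = e^-2=0.1353 + e^-3=0.0498 + e^-1=0.3679 + e^-2=0.1353. Sum = 0.6883, which rounds to 0.69.

0.69


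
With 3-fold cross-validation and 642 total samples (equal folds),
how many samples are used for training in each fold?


Each validation fold has 642/3 = 214 samples. Training set = 642 - 214 = 428.

428


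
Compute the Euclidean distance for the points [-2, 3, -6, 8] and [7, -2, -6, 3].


d = sqrt(sum of squared differences). (-2-7)^2=81, (3--2)^2=25, (-6--6)^2=0, (8-3)^2=25. Sum = 131.

sqrt(131)


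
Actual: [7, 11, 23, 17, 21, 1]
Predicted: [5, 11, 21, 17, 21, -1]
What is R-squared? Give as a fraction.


Mean(y) = 40/3. SS_res = 12. SS_tot = 1090/3. R^2 = 1 - 12/(1090/3) = 527/545.

527/545


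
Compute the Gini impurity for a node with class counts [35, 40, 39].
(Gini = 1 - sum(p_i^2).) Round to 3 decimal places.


Total = 114. Proportions: 35/114, 40/114, 39/114. sum(p_i^2) = 0.3344. Gini = 1 - 0.3344 = 0.6656, which rounds to 0.666.

0.666


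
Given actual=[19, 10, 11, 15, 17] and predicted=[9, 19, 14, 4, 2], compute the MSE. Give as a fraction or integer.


MSE = (1/5) * ((19-9)^2=100 + (10-19)^2=81 + (11-14)^2=9 + (15-4)^2=121 + (17-2)^2=225). Sum = 536. MSE = 536/5.

536/5


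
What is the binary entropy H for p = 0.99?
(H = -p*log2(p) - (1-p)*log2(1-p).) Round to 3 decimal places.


H = -0.99*log2(0.99) - 0.01*log2(0.01) = 0.081.

0.081


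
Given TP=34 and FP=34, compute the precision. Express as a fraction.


Precision = TP / (TP + FP) = 34 / 68 = 1/2.

1/2


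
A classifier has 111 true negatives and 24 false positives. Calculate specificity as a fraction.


Specificity = TN / (TN + FP) = 111 / 135 = 37/45.

37/45


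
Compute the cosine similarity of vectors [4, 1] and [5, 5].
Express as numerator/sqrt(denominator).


dot = 25. |a|^2 = 17, |b|^2 = 50. cos = 25/sqrt(850).

25/sqrt(850)


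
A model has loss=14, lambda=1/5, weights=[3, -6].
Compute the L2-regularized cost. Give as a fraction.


L2 sq norm = sum(w^2) = 45. J = 14 + 1/5 * 45 = 23.

23


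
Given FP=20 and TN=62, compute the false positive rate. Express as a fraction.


FPR = FP / (FP + TN) = 20 / 82 = 10/41.

10/41


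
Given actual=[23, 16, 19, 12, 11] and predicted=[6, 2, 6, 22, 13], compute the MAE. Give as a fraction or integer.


MAE = (1/5) * (|23-6|=17 + |16-2|=14 + |19-6|=13 + |12-22|=10 + |11-13|=2). Sum = 56. MAE = 56/5.

56/5


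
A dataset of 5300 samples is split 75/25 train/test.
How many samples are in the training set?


Test set = 5300 * 25% = 1325. Training set = 5300 - 1325 = 3975.

3975


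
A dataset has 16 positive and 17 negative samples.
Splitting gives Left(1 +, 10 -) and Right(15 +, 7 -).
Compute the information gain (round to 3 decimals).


H(parent) = 0.9993. H(left) = 0.4395, H(right) = 0.9024. Weighted = (11/33)*0.4395 + (22/33)*0.9024 = 0.7481. IG = 0.9993 - 0.7481 = 0.2512, which rounds to 0.251.

0.251


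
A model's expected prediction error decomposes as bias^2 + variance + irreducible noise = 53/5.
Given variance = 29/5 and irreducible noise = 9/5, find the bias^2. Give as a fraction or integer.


Total error = bias^2 + variance + irreducible noise. So bias^2 = 53/5 - 29/5 - 9/5 = 3.

3


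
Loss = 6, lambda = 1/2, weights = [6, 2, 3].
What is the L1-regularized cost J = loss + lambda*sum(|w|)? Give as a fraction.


L1 norm = sum(|w|) = 11. J = 6 + 1/2 * 11 = 23/2.

23/2


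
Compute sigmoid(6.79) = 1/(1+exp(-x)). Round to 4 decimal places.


sigma(6.79) = 1/(1+e^(-6.79)) = 1/(1+0.001125) = 1/1.001125 = 0.9989.

0.9989


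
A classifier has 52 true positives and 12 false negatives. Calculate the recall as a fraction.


Recall = TP / (TP + FN) = 52 / 64 = 13/16.

13/16


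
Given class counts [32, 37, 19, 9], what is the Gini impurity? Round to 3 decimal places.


Total = 97. Proportions: 32/97, 37/97, 19/97, 9/97. sum(p_i^2) = 0.3013. Gini = 1 - 0.3013 = 0.6987, which rounds to 0.699.

0.699


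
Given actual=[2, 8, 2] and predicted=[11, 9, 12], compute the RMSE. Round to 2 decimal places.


MSE = 60.6667. RMSE = sqrt(60.6667) = 7.79.

7.79


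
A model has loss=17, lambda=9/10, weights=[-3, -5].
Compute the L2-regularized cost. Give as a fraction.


L2 sq norm = sum(w^2) = 34. J = 17 + 9/10 * 34 = 238/5.

238/5


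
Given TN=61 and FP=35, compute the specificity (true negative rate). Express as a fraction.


Specificity = TN / (TN + FP) = 61 / 96 = 61/96.

61/96


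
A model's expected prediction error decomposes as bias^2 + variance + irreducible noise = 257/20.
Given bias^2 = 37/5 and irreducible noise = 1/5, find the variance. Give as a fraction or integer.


Total error = bias^2 + variance + irreducible noise. So variance = 257/20 - 37/5 - 1/5 = 21/4.

21/4


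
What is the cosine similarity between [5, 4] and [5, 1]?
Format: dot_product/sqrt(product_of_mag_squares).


dot = 29. |a|^2 = 41, |b|^2 = 26. cos = 29/sqrt(1066).

29/sqrt(1066)


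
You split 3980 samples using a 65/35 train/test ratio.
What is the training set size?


Test set = 3980 * 35% = 1393. Training set = 3980 - 1393 = 2587.

2587


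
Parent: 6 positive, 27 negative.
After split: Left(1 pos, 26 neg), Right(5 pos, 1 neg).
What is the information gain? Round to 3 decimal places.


H(parent) = 0.6840. H(left) = 0.2285, H(right) = 0.6500. Weighted = (27/33)*0.2285 + (6/33)*0.6500 = 0.3051. IG = 0.6840 - 0.3051 = 0.3789, which rounds to 0.379.

0.379


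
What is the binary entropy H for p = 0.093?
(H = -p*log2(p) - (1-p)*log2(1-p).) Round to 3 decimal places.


H = -0.093*log2(0.093) - 0.907*log2(0.907) = 0.446.

0.446


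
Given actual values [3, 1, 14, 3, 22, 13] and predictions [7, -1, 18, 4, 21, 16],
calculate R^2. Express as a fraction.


Mean(y) = 28/3. SS_res = 47. SS_tot = 1036/3. R^2 = 1 - 47/(1036/3) = 895/1036.

895/1036


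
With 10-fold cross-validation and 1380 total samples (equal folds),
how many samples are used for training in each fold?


Each validation fold has 1380/10 = 138 samples. Training set = 1380 - 138 = 1242.

1242


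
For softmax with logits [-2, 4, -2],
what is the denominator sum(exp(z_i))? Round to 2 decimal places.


Denom = e^-2=0.1353 + e^4=54.5982 + e^-2=0.1353. Sum = 54.8688, which rounds to 54.87.

54.87


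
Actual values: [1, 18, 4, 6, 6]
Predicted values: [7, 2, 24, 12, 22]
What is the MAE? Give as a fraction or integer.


MAE = (1/5) * (|1-7|=6 + |18-2|=16 + |4-24|=20 + |6-12|=6 + |6-22|=16). Sum = 64. MAE = 64/5.

64/5


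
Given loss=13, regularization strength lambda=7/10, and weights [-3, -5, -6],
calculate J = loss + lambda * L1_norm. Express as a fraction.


L1 norm = sum(|w|) = 14. J = 13 + 7/10 * 14 = 114/5.

114/5


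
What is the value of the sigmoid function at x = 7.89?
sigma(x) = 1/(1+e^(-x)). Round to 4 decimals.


sigma(7.89) = 1/(1+e^(-7.89)) = 1/(1+0.000374) = 1/1.000374 = 0.9996.

0.9996


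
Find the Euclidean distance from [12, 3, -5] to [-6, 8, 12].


d = sqrt(sum of squared differences). (12--6)^2=324, (3-8)^2=25, (-5-12)^2=289. Sum = 638.

sqrt(638)


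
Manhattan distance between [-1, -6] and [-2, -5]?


d = sum of absolute differences: |-1--2|=1 + |-6--5|=1 = 2.

2


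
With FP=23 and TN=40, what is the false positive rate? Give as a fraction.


FPR = FP / (FP + TN) = 23 / 63 = 23/63.

23/63


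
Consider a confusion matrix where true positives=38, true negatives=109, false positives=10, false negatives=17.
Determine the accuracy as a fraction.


Accuracy = (TP + TN) / (TP + TN + FP + FN) = (38 + 109) / 174 = 49/58.

49/58


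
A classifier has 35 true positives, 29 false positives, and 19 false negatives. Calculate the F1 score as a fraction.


Precision = 35/64 = 35/64. Recall = 35/54 = 35/54. F1 = 2*P*R/(P+R) = 35/59.

35/59


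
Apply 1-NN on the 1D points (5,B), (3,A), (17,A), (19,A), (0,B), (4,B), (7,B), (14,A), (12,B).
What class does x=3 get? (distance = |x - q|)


Distances: |5-3|=2, |3-3|=0, |17-3|=14, |19-3|=16, |0-3|=3, |4-3|=1, |7-3|=4, |14-3|=11, |12-3|=9. 1 nearest: (3,A). Counts: {'A': 1}. Majority class: A.

A


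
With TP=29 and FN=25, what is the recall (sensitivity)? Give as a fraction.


Recall = TP / (TP + FN) = 29 / 54 = 29/54.

29/54


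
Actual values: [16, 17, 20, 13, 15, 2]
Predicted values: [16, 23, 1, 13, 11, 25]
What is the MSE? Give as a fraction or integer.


MSE = (1/6) * ((16-16)^2=0 + (17-23)^2=36 + (20-1)^2=361 + (13-13)^2=0 + (15-11)^2=16 + (2-25)^2=529). Sum = 942. MSE = 157.

157


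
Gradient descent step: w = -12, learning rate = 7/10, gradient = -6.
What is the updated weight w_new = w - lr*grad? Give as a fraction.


w_new = -12 - 7/10 * -6 = -12 - -21/5 = -39/5.

-39/5


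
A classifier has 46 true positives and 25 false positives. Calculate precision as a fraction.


Precision = TP / (TP + FP) = 46 / 71 = 46/71.

46/71


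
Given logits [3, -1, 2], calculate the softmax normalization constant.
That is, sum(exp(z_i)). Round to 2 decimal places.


Denom = e^3=20.0855 + e^-1=0.3679 + e^2=7.3891. Sum = 27.8425, which rounds to 27.84.

27.84


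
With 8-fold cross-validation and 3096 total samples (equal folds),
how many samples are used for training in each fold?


Each validation fold has 3096/8 = 387 samples. Training set = 3096 - 387 = 2709.

2709


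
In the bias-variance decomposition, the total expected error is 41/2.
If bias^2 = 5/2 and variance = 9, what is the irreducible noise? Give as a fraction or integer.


Total error = bias^2 + variance + irreducible noise. So irreducible noise = 41/2 - 5/2 - 9 = 9.

9


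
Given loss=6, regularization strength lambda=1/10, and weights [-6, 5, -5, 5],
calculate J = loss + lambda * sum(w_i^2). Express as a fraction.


L2 sq norm = sum(w^2) = 111. J = 6 + 1/10 * 111 = 171/10.

171/10


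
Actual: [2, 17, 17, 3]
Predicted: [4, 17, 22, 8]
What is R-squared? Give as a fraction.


Mean(y) = 39/4. SS_res = 54. SS_tot = 843/4. R^2 = 1 - 54/(843/4) = 209/281.

209/281


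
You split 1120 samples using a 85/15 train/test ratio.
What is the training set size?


Test set = 1120 * 15% = 168. Training set = 1120 - 168 = 952.

952


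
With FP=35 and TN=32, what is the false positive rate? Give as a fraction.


FPR = FP / (FP + TN) = 35 / 67 = 35/67.

35/67


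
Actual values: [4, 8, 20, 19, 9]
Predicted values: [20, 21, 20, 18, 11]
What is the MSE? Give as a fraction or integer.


MSE = (1/5) * ((4-20)^2=256 + (8-21)^2=169 + (20-20)^2=0 + (19-18)^2=1 + (9-11)^2=4). Sum = 430. MSE = 86.

86


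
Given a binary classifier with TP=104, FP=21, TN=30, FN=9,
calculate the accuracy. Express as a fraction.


Accuracy = (TP + TN) / (TP + TN + FP + FN) = (104 + 30) / 164 = 67/82.

67/82


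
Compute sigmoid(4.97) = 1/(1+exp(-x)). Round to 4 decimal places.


sigma(4.97) = 1/(1+e^(-4.97)) = 1/(1+0.006943) = 1/1.006943 = 0.9931.

0.9931


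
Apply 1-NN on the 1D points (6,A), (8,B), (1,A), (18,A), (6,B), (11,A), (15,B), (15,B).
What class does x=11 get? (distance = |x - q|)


Distances: |6-11|=5, |8-11|=3, |1-11|=10, |18-11|=7, |6-11|=5, |11-11|=0, |15-11|=4, |15-11|=4. 1 nearest: (11,A). Counts: {'A': 1}. Majority class: A.

A


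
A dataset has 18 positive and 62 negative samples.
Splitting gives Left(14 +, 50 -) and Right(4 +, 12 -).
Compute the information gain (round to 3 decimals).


H(parent) = 0.7692. H(left) = 0.7579, H(right) = 0.8113. Weighted = (64/80)*0.7579 + (16/80)*0.8113 = 0.7686. IG = 0.7692 - 0.7686 = 0.0006, which rounds to 0.001.

0.001


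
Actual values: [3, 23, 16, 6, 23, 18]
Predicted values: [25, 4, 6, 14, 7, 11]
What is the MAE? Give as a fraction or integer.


MAE = (1/6) * (|3-25|=22 + |23-4|=19 + |16-6|=10 + |6-14|=8 + |23-7|=16 + |18-11|=7). Sum = 82. MAE = 41/3.

41/3


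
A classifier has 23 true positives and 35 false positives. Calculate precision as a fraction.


Precision = TP / (TP + FP) = 23 / 58 = 23/58.

23/58


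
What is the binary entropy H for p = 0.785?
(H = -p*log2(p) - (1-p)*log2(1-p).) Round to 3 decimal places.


H = -0.785*log2(0.785) - 0.215*log2(0.215) = 0.751.

0.751


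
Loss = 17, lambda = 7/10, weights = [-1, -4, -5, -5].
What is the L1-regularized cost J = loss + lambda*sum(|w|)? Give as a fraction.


L1 norm = sum(|w|) = 15. J = 17 + 7/10 * 15 = 55/2.

55/2


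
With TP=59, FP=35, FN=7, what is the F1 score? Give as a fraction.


Precision = 59/94 = 59/94. Recall = 59/66 = 59/66. F1 = 2*P*R/(P+R) = 59/80.

59/80


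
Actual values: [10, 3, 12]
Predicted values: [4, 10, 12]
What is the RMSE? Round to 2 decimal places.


MSE = 28.3333. RMSE = sqrt(28.3333) = 5.32.

5.32


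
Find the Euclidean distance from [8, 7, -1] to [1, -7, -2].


d = sqrt(sum of squared differences). (8-1)^2=49, (7--7)^2=196, (-1--2)^2=1. Sum = 246.

sqrt(246)


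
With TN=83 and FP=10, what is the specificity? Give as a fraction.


Specificity = TN / (TN + FP) = 83 / 93 = 83/93.

83/93


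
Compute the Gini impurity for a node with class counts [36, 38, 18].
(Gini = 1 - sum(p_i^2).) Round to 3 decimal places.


Total = 92. Proportions: 36/92, 38/92, 18/92. sum(p_i^2) = 0.3620. Gini = 1 - 0.3620 = 0.6380, which rounds to 0.638.

0.638


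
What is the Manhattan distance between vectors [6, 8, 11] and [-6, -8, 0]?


d = sum of absolute differences: |6--6|=12 + |8--8|=16 + |11-0|=11 = 39.

39


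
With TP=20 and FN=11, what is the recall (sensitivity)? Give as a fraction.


Recall = TP / (TP + FN) = 20 / 31 = 20/31.

20/31


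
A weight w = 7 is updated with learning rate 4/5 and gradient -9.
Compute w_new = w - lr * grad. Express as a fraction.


w_new = 7 - 4/5 * -9 = 7 - -36/5 = 71/5.

71/5


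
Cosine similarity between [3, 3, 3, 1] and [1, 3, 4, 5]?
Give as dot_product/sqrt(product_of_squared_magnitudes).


dot = 29. |a|^2 = 28, |b|^2 = 51. cos = 29/sqrt(1428).

29/sqrt(1428)


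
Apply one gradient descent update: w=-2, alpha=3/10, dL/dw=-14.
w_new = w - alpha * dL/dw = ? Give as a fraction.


w_new = -2 - 3/10 * -14 = -2 - -21/5 = 11/5.

11/5


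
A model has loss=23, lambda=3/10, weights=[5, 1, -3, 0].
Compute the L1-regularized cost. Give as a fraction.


L1 norm = sum(|w|) = 9. J = 23 + 3/10 * 9 = 257/10.

257/10


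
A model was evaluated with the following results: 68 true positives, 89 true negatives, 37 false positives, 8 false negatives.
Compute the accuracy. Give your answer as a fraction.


Accuracy = (TP + TN) / (TP + TN + FP + FN) = (68 + 89) / 202 = 157/202.

157/202


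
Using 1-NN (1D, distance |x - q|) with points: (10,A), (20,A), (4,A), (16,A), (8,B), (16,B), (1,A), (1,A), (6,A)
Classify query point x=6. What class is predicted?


Distances: |10-6|=4, |20-6|=14, |4-6|=2, |16-6|=10, |8-6|=2, |16-6|=10, |1-6|=5, |1-6|=5, |6-6|=0. 1 nearest: (6,A). Counts: {'A': 1}. Majority class: A.

A


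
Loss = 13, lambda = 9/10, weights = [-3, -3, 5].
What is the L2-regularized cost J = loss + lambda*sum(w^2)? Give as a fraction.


L2 sq norm = sum(w^2) = 43. J = 13 + 9/10 * 43 = 517/10.

517/10


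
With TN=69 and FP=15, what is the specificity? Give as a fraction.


Specificity = TN / (TN + FP) = 69 / 84 = 23/28.

23/28


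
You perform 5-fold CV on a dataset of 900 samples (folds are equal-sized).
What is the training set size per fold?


Each validation fold has 900/5 = 180 samples. Training set = 900 - 180 = 720.

720


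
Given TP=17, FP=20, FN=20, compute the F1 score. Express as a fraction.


Precision = 17/37 = 17/37. Recall = 17/37 = 17/37. F1 = 2*P*R/(P+R) = 17/37.

17/37


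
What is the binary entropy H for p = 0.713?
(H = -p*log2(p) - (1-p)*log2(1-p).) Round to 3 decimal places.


H = -0.713*log2(0.713) - 0.287*log2(0.287) = 0.865.

0.865


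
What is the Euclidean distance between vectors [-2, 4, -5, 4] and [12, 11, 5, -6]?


d = sqrt(sum of squared differences). (-2-12)^2=196, (4-11)^2=49, (-5-5)^2=100, (4--6)^2=100. Sum = 445.

sqrt(445)


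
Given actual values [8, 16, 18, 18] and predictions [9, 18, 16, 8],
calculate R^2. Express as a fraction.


Mean(y) = 15. SS_res = 109. SS_tot = 68. R^2 = 1 - 109/(68) = -41/68.

-41/68


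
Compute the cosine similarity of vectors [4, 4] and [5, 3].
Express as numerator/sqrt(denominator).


dot = 32. |a|^2 = 32, |b|^2 = 34. cos = 32/sqrt(1088).

32/sqrt(1088)


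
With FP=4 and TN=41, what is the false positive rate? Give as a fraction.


FPR = FP / (FP + TN) = 4 / 45 = 4/45.

4/45


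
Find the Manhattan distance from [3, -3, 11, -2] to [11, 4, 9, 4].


d = sum of absolute differences: |3-11|=8 + |-3-4|=7 + |11-9|=2 + |-2-4|=6 = 23.

23


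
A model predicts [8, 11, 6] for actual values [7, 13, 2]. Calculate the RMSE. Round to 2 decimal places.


MSE = 7.0000. RMSE = sqrt(7.0000) = 2.65.

2.65


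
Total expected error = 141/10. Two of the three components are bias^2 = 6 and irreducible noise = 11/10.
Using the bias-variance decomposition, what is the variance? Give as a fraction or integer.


Total error = bias^2 + variance + irreducible noise. So variance = 141/10 - 6 - 11/10 = 7.

7


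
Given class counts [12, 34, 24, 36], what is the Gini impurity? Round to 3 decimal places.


Total = 106. Proportions: 12/106, 34/106, 24/106, 36/106. sum(p_i^2) = 0.2823. Gini = 1 - 0.2823 = 0.7177, which rounds to 0.718.

0.718


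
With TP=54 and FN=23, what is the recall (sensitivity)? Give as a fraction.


Recall = TP / (TP + FN) = 54 / 77 = 54/77.

54/77


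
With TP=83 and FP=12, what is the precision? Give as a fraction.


Precision = TP / (TP + FP) = 83 / 95 = 83/95.

83/95


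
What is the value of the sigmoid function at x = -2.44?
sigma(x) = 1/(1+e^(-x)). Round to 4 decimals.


sigma(-2.44) = 1/(1+e^(2.44)) = 1/(1+11.473041) = 1/12.473041 = 0.0802.

0.0802


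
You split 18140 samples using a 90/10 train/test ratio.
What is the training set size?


Test set = 18140 * 10% = 1814. Training set = 18140 - 1814 = 16326.

16326


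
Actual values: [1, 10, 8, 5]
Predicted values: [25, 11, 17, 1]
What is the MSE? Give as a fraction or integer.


MSE = (1/4) * ((1-25)^2=576 + (10-11)^2=1 + (8-17)^2=81 + (5-1)^2=16). Sum = 674. MSE = 337/2.

337/2


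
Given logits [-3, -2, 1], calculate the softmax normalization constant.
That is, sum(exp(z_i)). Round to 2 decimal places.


Denom = e^-3=0.0498 + e^-2=0.1353 + e^1=2.7183. Sum = 2.9034, which rounds to 2.90.

2.90


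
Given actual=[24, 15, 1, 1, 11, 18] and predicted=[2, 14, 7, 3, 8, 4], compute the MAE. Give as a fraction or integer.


MAE = (1/6) * (|24-2|=22 + |15-14|=1 + |1-7|=6 + |1-3|=2 + |11-8|=3 + |18-4|=14). Sum = 48. MAE = 8.

8


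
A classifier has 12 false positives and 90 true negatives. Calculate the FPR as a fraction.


FPR = FP / (FP + TN) = 12 / 102 = 2/17.

2/17


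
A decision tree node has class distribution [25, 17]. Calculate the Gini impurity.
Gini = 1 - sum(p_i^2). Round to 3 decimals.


Total = 42. Proportions: 25/42, 17/42. sum(p_i^2) = 0.5181. Gini = 1 - 0.5181 = 0.4819, which rounds to 0.482.

0.482


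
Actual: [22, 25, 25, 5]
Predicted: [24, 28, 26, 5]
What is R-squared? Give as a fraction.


Mean(y) = 77/4. SS_res = 14. SS_tot = 1107/4. R^2 = 1 - 14/(1107/4) = 1051/1107.

1051/1107


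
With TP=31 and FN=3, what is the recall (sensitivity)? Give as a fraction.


Recall = TP / (TP + FN) = 31 / 34 = 31/34.

31/34


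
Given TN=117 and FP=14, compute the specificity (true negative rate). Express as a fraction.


Specificity = TN / (TN + FP) = 117 / 131 = 117/131.

117/131


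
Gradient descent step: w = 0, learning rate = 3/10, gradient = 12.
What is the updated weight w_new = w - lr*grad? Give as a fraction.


w_new = 0 - 3/10 * 12 = 0 - 18/5 = -18/5.

-18/5


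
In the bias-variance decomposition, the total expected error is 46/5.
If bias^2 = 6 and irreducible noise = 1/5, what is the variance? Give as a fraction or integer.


Total error = bias^2 + variance + irreducible noise. So variance = 46/5 - 6 - 1/5 = 3.

3


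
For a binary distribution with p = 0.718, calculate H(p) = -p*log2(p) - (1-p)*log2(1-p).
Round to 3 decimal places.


H = -0.718*log2(0.718) - 0.282*log2(0.282) = 0.858.

0.858


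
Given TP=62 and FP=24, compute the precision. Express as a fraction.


Precision = TP / (TP + FP) = 62 / 86 = 31/43.

31/43


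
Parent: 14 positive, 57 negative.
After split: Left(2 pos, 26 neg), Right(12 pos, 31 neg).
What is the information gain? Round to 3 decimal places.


H(parent) = 0.7163. H(left) = 0.3712, H(right) = 0.8542. Weighted = (28/71)*0.3712 + (43/71)*0.8542 = 0.6637. IG = 0.7163 - 0.6637 = 0.0526, which rounds to 0.053.

0.053


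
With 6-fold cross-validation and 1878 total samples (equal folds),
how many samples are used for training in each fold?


Each validation fold has 1878/6 = 313 samples. Training set = 1878 - 313 = 1565.

1565


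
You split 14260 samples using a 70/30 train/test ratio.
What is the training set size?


Test set = 14260 * 30% = 4278. Training set = 14260 - 4278 = 9982.

9982


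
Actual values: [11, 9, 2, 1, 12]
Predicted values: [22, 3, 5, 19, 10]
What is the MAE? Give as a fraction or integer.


MAE = (1/5) * (|11-22|=11 + |9-3|=6 + |2-5|=3 + |1-19|=18 + |12-10|=2). Sum = 40. MAE = 8.

8


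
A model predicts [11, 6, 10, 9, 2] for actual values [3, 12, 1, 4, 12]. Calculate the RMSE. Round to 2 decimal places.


MSE = 61.2000. RMSE = sqrt(61.2000) = 7.82.

7.82


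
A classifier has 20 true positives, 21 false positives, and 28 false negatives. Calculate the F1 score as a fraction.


Precision = 20/41 = 20/41. Recall = 20/48 = 5/12. F1 = 2*P*R/(P+R) = 40/89.

40/89


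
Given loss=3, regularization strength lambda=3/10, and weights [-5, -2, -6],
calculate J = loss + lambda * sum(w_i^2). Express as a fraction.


L2 sq norm = sum(w^2) = 65. J = 3 + 3/10 * 65 = 45/2.

45/2


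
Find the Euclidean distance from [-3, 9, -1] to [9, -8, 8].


d = sqrt(sum of squared differences). (-3-9)^2=144, (9--8)^2=289, (-1-8)^2=81. Sum = 514.

sqrt(514)


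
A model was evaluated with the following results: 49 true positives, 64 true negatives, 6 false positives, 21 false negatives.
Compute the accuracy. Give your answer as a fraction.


Accuracy = (TP + TN) / (TP + TN + FP + FN) = (49 + 64) / 140 = 113/140.

113/140


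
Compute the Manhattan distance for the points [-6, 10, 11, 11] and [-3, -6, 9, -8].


d = sum of absolute differences: |-6--3|=3 + |10--6|=16 + |11-9|=2 + |11--8|=19 = 40.

40


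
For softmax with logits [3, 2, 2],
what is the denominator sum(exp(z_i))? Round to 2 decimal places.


Denom = e^3=20.0855 + e^2=7.3891 + e^2=7.3891. Sum = 34.8637, which rounds to 34.86.

34.86


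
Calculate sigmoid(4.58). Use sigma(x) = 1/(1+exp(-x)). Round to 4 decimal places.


sigma(4.58) = 1/(1+e^(-4.58)) = 1/(1+0.010255) = 1/1.010255 = 0.9898.

0.9898


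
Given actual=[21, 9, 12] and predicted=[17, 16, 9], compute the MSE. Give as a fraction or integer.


MSE = (1/3) * ((21-17)^2=16 + (9-16)^2=49 + (12-9)^2=9). Sum = 74. MSE = 74/3.

74/3


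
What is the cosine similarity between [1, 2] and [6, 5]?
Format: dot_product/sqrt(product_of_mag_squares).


dot = 16. |a|^2 = 5, |b|^2 = 61. cos = 16/sqrt(305).

16/sqrt(305)


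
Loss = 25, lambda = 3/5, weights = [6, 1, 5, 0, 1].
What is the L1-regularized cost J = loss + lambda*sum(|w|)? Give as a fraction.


L1 norm = sum(|w|) = 13. J = 25 + 3/5 * 13 = 164/5.

164/5


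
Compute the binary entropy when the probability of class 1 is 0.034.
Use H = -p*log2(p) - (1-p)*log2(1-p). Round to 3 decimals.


H = -0.034*log2(0.034) - 0.966*log2(0.966) = 0.214.

0.214


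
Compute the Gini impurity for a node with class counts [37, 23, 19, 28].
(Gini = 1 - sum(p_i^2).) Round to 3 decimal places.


Total = 107. Proportions: 37/107, 23/107, 19/107, 28/107. sum(p_i^2) = 0.2658. Gini = 1 - 0.2658 = 0.7342, which rounds to 0.734.

0.734


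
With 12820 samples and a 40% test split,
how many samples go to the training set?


Test set = 12820 * 40% = 5128. Training set = 12820 - 5128 = 7692.

7692


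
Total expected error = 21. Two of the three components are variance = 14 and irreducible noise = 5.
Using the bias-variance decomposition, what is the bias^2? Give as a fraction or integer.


Total error = bias^2 + variance + irreducible noise. So bias^2 = 21 - 14 - 5 = 2.

2


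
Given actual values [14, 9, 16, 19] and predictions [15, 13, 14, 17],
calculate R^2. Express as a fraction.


Mean(y) = 29/2. SS_res = 25. SS_tot = 53. R^2 = 1 - 25/(53) = 28/53.

28/53


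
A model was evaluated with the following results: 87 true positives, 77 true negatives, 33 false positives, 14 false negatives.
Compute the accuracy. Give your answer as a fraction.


Accuracy = (TP + TN) / (TP + TN + FP + FN) = (87 + 77) / 211 = 164/211.

164/211


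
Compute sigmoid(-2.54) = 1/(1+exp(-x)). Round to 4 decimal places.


sigma(-2.54) = 1/(1+e^(2.54)) = 1/(1+12.679671) = 1/13.679671 = 0.0731.

0.0731


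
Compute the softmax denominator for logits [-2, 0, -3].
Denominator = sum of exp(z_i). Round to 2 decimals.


Denom = e^-2=0.1353 + e^0=1.0000 + e^-3=0.0498. Sum = 1.1851, which rounds to 1.19.

1.19


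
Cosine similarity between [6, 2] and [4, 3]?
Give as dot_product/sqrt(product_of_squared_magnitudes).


dot = 30. |a|^2 = 40, |b|^2 = 25. cos = 30/sqrt(1000).

30/sqrt(1000)


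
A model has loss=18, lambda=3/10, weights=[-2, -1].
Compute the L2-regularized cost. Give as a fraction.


L2 sq norm = sum(w^2) = 5. J = 18 + 3/10 * 5 = 39/2.

39/2


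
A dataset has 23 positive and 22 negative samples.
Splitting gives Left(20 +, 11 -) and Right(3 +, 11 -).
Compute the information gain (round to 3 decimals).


H(parent) = 0.9996. H(left) = 0.9383, H(right) = 0.7496. Weighted = (31/45)*0.9383 + (14/45)*0.7496 = 0.8796. IG = 0.9996 - 0.8796 = 0.1200, which rounds to 0.120.

0.120


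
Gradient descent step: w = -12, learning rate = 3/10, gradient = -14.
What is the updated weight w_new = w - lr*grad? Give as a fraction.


w_new = -12 - 3/10 * -14 = -12 - -21/5 = -39/5.

-39/5


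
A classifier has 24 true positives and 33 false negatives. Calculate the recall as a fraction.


Recall = TP / (TP + FN) = 24 / 57 = 8/19.

8/19


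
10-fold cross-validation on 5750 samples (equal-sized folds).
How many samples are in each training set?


Each validation fold has 5750/10 = 575 samples. Training set = 5750 - 575 = 5175.

5175


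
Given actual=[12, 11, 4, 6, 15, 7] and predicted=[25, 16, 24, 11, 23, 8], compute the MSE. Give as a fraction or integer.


MSE = (1/6) * ((12-25)^2=169 + (11-16)^2=25 + (4-24)^2=400 + (6-11)^2=25 + (15-23)^2=64 + (7-8)^2=1). Sum = 684. MSE = 114.

114


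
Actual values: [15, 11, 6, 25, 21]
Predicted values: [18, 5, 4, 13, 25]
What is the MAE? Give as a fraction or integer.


MAE = (1/5) * (|15-18|=3 + |11-5|=6 + |6-4|=2 + |25-13|=12 + |21-25|=4). Sum = 27. MAE = 27/5.

27/5


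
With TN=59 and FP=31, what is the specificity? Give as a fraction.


Specificity = TN / (TN + FP) = 59 / 90 = 59/90.

59/90


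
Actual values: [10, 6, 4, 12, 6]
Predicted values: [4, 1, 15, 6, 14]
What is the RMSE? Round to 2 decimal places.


MSE = 56.4000. RMSE = sqrt(56.4000) = 7.51.

7.51


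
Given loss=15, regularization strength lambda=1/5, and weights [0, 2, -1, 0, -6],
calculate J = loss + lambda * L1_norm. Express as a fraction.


L1 norm = sum(|w|) = 9. J = 15 + 1/5 * 9 = 84/5.

84/5


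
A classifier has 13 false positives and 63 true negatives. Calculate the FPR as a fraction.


FPR = FP / (FP + TN) = 13 / 76 = 13/76.

13/76


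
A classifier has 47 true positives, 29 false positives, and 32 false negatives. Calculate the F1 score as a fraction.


Precision = 47/76 = 47/76. Recall = 47/79 = 47/79. F1 = 2*P*R/(P+R) = 94/155.

94/155


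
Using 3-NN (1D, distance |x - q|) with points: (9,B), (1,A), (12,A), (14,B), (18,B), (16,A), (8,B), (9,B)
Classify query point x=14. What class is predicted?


Distances: |9-14|=5, |1-14|=13, |12-14|=2, |14-14|=0, |18-14|=4, |16-14|=2, |8-14|=6, |9-14|=5. 3 nearest: (14,B), (12,A), (16,A). Counts: {'B': 1, 'A': 2}. Majority class: A.

A


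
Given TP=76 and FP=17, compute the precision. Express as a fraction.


Precision = TP / (TP + FP) = 76 / 93 = 76/93.

76/93


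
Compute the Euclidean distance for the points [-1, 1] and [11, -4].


d = sqrt(sum of squared differences). (-1-11)^2=144, (1--4)^2=25. Sum = 169.

13


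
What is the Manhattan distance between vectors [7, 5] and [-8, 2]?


d = sum of absolute differences: |7--8|=15 + |5-2|=3 = 18.

18


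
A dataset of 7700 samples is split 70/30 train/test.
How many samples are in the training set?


Test set = 7700 * 30% = 2310. Training set = 7700 - 2310 = 5390.

5390


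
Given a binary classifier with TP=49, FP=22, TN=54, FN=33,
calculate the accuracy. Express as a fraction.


Accuracy = (TP + TN) / (TP + TN + FP + FN) = (49 + 54) / 158 = 103/158.

103/158


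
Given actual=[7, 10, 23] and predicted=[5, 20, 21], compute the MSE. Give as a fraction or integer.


MSE = (1/3) * ((7-5)^2=4 + (10-20)^2=100 + (23-21)^2=4). Sum = 108. MSE = 36.

36


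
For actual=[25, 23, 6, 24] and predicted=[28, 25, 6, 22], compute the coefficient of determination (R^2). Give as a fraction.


Mean(y) = 39/2. SS_res = 17. SS_tot = 245. R^2 = 1 - 17/(245) = 228/245.

228/245


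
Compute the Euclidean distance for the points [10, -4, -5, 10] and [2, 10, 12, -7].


d = sqrt(sum of squared differences). (10-2)^2=64, (-4-10)^2=196, (-5-12)^2=289, (10--7)^2=289. Sum = 838.

sqrt(838)


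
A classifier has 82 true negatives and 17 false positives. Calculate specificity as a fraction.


Specificity = TN / (TN + FP) = 82 / 99 = 82/99.

82/99


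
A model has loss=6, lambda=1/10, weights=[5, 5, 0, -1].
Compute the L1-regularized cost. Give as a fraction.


L1 norm = sum(|w|) = 11. J = 6 + 1/10 * 11 = 71/10.

71/10


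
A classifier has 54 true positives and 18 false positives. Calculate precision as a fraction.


Precision = TP / (TP + FP) = 54 / 72 = 3/4.

3/4


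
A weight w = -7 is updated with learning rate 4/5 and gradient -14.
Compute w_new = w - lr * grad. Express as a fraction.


w_new = -7 - 4/5 * -14 = -7 - -56/5 = 21/5.

21/5


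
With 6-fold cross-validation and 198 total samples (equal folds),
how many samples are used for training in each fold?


Each validation fold has 198/6 = 33 samples. Training set = 198 - 33 = 165.

165


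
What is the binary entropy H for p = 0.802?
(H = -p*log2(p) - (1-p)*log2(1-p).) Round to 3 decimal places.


H = -0.802*log2(0.802) - 0.198*log2(0.198) = 0.718.

0.718


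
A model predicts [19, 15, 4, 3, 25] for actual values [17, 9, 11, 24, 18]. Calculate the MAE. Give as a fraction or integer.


MAE = (1/5) * (|17-19|=2 + |9-15|=6 + |11-4|=7 + |24-3|=21 + |18-25|=7). Sum = 43. MAE = 43/5.

43/5


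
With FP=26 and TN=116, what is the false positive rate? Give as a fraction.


FPR = FP / (FP + TN) = 26 / 142 = 13/71.

13/71


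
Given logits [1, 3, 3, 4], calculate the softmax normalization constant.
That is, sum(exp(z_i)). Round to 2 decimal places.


Denom = e^1=2.7183 + e^3=20.0855 + e^3=20.0855 + e^4=54.5982. Sum = 97.4875, which rounds to 97.49.

97.49


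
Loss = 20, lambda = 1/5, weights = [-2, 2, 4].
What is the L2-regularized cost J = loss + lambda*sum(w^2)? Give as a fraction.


L2 sq norm = sum(w^2) = 24. J = 20 + 1/5 * 24 = 124/5.

124/5


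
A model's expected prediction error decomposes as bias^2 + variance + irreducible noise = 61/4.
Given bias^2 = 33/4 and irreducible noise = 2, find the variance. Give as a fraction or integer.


Total error = bias^2 + variance + irreducible noise. So variance = 61/4 - 33/4 - 2 = 5.

5


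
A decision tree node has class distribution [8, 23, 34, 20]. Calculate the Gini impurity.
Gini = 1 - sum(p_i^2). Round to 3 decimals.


Total = 85. Proportions: 8/85, 23/85, 34/85, 20/85. sum(p_i^2) = 0.2974. Gini = 1 - 0.2974 = 0.7026, which rounds to 0.703.

0.703


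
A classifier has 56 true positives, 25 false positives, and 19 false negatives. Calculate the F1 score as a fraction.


Precision = 56/81 = 56/81. Recall = 56/75 = 56/75. F1 = 2*P*R/(P+R) = 28/39.

28/39


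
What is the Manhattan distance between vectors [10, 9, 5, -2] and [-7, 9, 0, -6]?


d = sum of absolute differences: |10--7|=17 + |9-9|=0 + |5-0|=5 + |-2--6|=4 = 26.

26


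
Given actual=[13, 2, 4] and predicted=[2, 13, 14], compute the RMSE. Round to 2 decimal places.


MSE = 114.0000. RMSE = sqrt(114.0000) = 10.68.

10.68


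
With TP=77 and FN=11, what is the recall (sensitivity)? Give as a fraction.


Recall = TP / (TP + FN) = 77 / 88 = 7/8.

7/8


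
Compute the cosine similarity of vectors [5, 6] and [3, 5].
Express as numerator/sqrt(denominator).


dot = 45. |a|^2 = 61, |b|^2 = 34. cos = 45/sqrt(2074).

45/sqrt(2074)


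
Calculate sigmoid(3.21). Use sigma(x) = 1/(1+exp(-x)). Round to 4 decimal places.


sigma(3.21) = 1/(1+e^(-3.21)) = 1/(1+0.040357) = 1/1.040357 = 0.9612.

0.9612
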